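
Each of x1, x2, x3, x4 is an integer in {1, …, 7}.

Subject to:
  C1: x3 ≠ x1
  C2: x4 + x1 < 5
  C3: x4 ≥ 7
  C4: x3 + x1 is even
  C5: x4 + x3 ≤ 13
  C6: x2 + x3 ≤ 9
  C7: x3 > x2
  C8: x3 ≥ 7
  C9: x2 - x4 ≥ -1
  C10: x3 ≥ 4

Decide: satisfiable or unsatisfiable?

From constraint 3: x4 ≥ 7. From constraint 8: x3 ≥ 7. Hence x4 + x3 ≥ 14. But constraint 5 requires x4 + x3 ≤ 13, and 13 < 14. Contradiction.

Unsatisfiable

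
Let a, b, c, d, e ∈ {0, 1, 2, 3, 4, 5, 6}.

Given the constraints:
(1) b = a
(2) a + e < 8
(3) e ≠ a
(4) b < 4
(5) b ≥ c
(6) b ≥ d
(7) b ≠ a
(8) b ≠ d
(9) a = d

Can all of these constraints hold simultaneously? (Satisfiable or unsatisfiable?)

Unsatisfiable

From constraints 1 and 9, b = a = d, so b = d. But constraint 8 says b ≠ d. Contradiction.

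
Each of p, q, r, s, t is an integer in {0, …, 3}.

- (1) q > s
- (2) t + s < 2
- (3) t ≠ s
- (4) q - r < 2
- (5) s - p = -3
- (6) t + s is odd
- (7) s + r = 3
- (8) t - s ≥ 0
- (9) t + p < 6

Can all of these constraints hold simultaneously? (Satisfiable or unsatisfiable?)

Satisfiable

One satisfying assignment is p = 3, q = 3, r = 3, s = 0, t = 1.
For the less obvious constraints — constraint 2: t + s = 1; constraint 4: q - r = 0 — and the others hold by inspection.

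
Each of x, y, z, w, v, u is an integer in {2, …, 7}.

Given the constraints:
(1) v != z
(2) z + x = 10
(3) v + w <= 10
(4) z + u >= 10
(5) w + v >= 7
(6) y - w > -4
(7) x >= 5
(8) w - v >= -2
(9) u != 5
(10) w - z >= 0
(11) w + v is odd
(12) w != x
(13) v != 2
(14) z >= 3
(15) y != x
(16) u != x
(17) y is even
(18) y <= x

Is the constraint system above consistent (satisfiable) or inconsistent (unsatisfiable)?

Satisfiable

Setting (x, y, z, w, v, u) = (6, 2, 4, 4, 3, 7) satisfies everything: constraint 2: z + x = 10; constraint 3: v + w = 7; constraint 4: z + u = 11, and the others follow.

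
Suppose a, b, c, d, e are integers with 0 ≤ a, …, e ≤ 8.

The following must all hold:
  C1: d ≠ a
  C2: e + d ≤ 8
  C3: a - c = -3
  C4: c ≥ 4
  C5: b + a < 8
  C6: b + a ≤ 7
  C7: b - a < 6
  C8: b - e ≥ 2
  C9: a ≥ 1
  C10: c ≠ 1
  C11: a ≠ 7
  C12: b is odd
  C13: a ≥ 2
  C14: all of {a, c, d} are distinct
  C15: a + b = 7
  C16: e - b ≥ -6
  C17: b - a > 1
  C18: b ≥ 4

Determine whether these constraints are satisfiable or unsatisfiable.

Try a = 2, b = 5, c = 5, d = 6, e = 2.
Check constraint 2: e + d = 8; constraint 3: a - c = -3; constraint 5: b + a = 7. The remaining constraints are straightforward to verify.

Satisfiable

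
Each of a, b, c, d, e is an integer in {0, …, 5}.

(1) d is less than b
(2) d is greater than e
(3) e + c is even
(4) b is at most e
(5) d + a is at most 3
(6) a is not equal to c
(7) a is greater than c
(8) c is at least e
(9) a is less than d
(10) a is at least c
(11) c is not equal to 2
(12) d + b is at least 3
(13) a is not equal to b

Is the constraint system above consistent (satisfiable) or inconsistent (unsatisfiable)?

Constraints 1, 4, 7, 8, and 9 give c < a, a < d, d < b, b ≤ e, e ≤ c. Chaining: c < a < d < b ≤ e ≤ c, which forces c < c — impossible.

Unsatisfiable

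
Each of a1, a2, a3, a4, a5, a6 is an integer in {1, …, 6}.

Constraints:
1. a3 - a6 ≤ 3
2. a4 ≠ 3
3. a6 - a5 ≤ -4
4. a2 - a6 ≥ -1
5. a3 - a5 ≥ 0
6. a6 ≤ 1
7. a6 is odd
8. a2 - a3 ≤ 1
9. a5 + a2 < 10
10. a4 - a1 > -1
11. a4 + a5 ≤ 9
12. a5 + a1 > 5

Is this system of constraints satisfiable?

Constraints 1, 3, and 5 give a3 − a5 ≥ 0, a5 − a6 ≥ 4, a6 − a3 ≥ -3.
Adding all 3 inequalities: the left sides telescope to 0, and the right sides sum to 0 + 4 + (-3) = 1. So 0 ≥ 1, which is false.

Unsatisfiable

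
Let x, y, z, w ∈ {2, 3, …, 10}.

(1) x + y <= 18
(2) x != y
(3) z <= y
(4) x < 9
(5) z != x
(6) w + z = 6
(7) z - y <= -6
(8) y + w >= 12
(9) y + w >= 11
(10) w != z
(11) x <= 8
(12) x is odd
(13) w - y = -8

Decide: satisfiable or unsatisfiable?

Satisfiable

Take x = 7, y = 10, z = 4, w = 2. Then constraint 1: x + y = 17; constraint 6: w + z = 6; constraint 7: z - y = -6, and every other listed constraint is also met.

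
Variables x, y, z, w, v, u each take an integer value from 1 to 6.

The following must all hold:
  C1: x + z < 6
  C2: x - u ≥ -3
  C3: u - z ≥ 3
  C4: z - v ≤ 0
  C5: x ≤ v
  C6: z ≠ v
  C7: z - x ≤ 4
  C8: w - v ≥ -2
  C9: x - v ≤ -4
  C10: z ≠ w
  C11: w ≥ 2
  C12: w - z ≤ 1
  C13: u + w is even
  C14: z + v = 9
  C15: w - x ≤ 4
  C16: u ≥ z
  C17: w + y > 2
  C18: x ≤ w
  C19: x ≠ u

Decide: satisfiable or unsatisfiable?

Constraints 2, 3, 8, 9, and 12 give x − u ≥ -3, u − z ≥ 3, z − w ≥ -1, w − v ≥ -2, v − x ≥ 4.
Adding all 5 inequalities: the left sides telescope to 0, and the right sides sum to (-3) + 3 + (-1) + (-2) + 4 = 1. So 0 ≥ 1, which is false.

Unsatisfiable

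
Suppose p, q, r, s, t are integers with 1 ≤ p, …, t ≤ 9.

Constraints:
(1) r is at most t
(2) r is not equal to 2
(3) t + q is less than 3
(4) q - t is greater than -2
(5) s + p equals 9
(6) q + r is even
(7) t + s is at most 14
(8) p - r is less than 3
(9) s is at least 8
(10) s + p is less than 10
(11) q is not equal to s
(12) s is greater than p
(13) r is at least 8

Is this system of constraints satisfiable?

From constraints 1 and 13: t ≥ r ≥ 8. From constraint 9: s ≥ 8. Hence t + s ≥ 16. But constraint 7 requires t + s ≤ 14, and 14 < 16. Contradiction.

Unsatisfiable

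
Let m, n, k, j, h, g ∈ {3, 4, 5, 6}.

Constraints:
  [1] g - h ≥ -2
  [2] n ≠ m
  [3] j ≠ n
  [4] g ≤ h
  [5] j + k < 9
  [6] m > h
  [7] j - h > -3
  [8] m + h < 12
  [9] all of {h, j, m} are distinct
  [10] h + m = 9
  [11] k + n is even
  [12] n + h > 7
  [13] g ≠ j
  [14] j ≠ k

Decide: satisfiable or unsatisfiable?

One satisfying assignment is m = 5, n = 4, k = 4, j = 3, h = 4, g = 4.
For the less obvious constraints — constraint 1: g - h = 0; constraint 5: j + k = 7 — and the others hold by inspection.

Satisfiable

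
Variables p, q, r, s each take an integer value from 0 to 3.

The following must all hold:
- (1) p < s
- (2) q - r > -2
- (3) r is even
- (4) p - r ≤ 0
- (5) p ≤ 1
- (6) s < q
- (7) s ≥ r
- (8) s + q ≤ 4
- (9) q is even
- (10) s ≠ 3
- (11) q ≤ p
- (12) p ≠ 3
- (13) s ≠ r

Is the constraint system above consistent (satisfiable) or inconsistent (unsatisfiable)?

Constraints 4, 6, 7, and 11 give p ≤ r, r ≤ s, s < q, q ≤ p. Chaining: p ≤ r ≤ s < q ≤ p, which forces p < p — impossible.

Unsatisfiable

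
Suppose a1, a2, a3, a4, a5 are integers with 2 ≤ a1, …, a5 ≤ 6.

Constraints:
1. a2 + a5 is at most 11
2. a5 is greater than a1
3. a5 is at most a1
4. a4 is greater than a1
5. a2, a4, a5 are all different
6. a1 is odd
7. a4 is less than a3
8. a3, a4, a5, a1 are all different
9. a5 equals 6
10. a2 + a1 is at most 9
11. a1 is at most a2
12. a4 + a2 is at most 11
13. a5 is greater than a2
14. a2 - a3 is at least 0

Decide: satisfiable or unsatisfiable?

Unsatisfiable

Constraints 3, 4, 7, 13, and 14 give a5 ≤ a1, a1 < a4, a4 < a3, a3 ≤ a2, a2 < a5. Chaining: a5 ≤ a1 < a4 < a3 ≤ a2 < a5, which forces a5 < a5 — impossible.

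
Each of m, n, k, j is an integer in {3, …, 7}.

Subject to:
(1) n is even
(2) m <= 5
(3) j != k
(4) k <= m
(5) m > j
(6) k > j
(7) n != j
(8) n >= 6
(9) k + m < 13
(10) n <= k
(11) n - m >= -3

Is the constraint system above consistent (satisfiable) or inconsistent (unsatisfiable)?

Unsatisfiable

From constraints 8 and 10: k ≥ n and n ≥ 6, so k ≥ 6. From constraints 2 and 4: k ≤ m and m ≤ 5, so k ≤ 5. But 5 < 6, so no value of k works.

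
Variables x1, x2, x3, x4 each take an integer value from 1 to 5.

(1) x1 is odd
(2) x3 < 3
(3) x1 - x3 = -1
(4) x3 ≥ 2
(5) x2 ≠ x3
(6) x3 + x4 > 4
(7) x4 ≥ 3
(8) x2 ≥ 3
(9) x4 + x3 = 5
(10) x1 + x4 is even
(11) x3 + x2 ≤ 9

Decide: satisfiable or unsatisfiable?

One satisfying assignment is x1 = 1, x2 = 5, x3 = 2, x4 = 3.
For the less obvious constraints — constraint 3: x1 - x3 = -1; constraint 6: x3 + x4 = 5 — and the others hold by inspection.

Satisfiable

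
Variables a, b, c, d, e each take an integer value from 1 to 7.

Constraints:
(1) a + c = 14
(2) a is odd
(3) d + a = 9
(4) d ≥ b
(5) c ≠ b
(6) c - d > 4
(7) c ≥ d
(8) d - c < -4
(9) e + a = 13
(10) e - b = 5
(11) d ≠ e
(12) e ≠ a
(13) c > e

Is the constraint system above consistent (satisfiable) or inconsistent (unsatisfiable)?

Satisfiable

Setting (a, b, c, d, e) = (7, 1, 7, 2, 6) satisfies everything: constraint 1: a + c = 14; constraint 3: d + a = 9, and the others follow.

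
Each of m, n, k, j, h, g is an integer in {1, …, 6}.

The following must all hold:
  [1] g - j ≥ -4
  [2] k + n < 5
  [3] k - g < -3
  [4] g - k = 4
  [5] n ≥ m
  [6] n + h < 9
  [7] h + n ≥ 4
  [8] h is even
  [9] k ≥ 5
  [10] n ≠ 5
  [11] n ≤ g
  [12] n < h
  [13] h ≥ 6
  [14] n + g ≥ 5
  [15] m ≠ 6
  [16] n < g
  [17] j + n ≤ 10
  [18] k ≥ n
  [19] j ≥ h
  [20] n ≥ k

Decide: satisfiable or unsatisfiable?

Unsatisfiable

From constraints 13 and 19: j ≥ h ≥ 6. From constraints 9 and 20: n ≥ k ≥ 5. Hence j + n ≥ 11. But constraint 17 requires j + n ≤ 10, and 10 < 11. Contradiction.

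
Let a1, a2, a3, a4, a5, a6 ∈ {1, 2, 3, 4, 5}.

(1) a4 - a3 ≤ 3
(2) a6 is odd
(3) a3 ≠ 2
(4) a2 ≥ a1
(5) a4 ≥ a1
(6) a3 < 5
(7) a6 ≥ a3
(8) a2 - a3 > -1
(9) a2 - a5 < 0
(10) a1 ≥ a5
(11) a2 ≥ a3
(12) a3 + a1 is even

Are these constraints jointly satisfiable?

Constraints 4, 9, and 10 give a2 < a5, a5 ≤ a1, a1 ≤ a2. Chaining: a2 < a5 ≤ a1 ≤ a2, which forces a2 < a2 — impossible.

Unsatisfiable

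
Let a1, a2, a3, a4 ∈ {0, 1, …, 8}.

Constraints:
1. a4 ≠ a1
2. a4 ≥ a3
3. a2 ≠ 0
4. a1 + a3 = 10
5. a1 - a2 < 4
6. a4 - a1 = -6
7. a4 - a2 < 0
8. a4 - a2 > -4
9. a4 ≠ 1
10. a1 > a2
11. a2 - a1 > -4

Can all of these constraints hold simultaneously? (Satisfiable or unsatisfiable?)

Setting (a1, a2, a3, a4) = (8, 5, 2, 2) satisfies everything: constraint 4: a1 + a3 = 10; constraint 5: a1 - a2 = 3, and the others follow.

Satisfiable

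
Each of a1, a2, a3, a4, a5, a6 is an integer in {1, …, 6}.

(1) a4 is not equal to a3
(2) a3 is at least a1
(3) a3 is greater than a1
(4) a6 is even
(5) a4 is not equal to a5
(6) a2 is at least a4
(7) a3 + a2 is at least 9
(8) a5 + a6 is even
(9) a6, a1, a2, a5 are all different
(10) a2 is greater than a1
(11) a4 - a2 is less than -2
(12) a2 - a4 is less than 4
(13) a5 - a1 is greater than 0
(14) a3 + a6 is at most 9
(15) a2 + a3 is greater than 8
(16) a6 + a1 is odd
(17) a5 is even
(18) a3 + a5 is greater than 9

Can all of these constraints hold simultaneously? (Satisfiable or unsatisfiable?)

One satisfying assignment is a1 = 3, a2 = 5, a3 = 6, a4 = 2, a5 = 4, a6 = 2.
For the less obvious constraints — constraint 7: a3 + a2 = 11; constraint 11: a4 - a2 = -3; constraint 12: a2 - a4 = 3 — and the others hold by inspection.

Satisfiable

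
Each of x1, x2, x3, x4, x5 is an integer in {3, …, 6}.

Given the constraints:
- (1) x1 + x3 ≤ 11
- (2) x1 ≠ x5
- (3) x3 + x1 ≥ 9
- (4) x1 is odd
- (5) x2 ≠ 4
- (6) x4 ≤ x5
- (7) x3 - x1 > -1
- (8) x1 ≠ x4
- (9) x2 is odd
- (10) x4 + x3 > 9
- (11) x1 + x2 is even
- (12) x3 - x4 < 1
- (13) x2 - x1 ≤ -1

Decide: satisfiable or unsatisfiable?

One satisfying assignment is x1 = 5, x2 = 3, x3 = 6, x4 = 6, x5 = 6.
For the less obvious constraints — constraint 1: x1 + x3 = 11; constraint 3: x3 + x1 = 11 — and the others hold by inspection.

Satisfiable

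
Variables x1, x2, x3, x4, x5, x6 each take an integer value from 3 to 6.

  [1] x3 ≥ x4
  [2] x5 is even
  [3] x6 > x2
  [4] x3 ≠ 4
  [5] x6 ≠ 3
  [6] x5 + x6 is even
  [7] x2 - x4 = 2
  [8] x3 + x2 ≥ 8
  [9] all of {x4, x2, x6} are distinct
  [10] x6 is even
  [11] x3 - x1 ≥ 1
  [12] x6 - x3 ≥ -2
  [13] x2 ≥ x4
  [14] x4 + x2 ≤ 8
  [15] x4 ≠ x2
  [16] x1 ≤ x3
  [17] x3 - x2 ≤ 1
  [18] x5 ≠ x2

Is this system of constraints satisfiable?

Satisfiable

Take x1 = 4, x2 = 5, x3 = 6, x4 = 3, x5 = 6, x6 = 6. Then constraint 7: x2 - x4 = 2; constraint 8: x3 + x2 = 11; constraint 11: x3 - x1 = 2, and every other listed constraint is also met.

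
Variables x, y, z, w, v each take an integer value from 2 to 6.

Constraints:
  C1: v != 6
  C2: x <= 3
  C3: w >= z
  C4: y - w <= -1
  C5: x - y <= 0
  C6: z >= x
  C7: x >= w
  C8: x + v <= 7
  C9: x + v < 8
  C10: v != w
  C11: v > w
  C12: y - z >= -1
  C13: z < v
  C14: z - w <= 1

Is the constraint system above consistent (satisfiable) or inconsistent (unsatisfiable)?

Unsatisfiable

Constraints 4, 5, and 7 give w ≤ x, x ≤ y, y < w. Chaining: w ≤ x ≤ y < w, which forces w < w — impossible.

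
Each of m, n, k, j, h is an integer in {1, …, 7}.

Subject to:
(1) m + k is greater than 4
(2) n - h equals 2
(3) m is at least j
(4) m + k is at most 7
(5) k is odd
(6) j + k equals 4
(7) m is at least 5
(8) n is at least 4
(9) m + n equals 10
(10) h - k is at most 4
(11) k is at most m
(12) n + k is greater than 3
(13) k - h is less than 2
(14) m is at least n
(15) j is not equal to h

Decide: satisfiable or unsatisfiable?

Satisfiable

Try m = 6, n = 4, k = 1, j = 3, h = 2.
Check constraint 1: m + k = 7; constraint 2: n - h = 2. The remaining constraints are straightforward to verify.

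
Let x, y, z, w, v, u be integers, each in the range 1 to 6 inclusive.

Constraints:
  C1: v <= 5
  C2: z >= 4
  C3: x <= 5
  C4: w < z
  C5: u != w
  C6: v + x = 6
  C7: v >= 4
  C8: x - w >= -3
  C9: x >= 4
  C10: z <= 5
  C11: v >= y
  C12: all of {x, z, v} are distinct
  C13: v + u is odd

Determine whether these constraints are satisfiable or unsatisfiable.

Unsatisfiable

Constraints 1, 2, 3, 7, 9, and 10 confine each of x, z, v to the 2 values {4, 5}.
Constraint 12 requires all 3 of them to be distinct, but only 2 values are available — impossible by the pigeonhole principle.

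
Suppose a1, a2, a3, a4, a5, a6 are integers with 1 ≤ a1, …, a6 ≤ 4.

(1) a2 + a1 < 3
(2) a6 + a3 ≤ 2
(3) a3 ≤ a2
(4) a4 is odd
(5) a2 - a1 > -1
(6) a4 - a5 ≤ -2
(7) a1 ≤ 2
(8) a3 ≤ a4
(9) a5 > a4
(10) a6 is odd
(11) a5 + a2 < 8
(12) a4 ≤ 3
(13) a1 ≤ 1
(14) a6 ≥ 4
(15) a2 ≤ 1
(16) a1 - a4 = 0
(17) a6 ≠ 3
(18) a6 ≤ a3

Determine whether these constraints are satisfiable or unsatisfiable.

Unsatisfiable

From constraints 14 and 18: a3 ≥ a6 and a6 ≥ 4, so a3 ≥ 4. From constraints 8 and 12: a3 ≤ a4 and a4 ≤ 3, so a3 ≤ 3. But 3 < 4, so no value of a3 works.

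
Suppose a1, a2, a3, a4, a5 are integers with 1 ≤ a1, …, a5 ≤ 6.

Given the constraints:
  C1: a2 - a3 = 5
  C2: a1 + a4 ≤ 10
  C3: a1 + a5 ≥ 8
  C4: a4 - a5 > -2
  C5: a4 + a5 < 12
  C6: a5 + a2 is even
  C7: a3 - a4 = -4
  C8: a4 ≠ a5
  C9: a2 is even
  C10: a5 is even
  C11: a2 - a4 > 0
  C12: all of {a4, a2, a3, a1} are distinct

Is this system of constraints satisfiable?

Setting (a1, a2, a3, a4, a5) = (3, 6, 1, 5, 6) satisfies everything: constraint 1: a2 - a3 = 5; constraint 2: a1 + a4 = 8; constraint 3: a1 + a5 = 9, and the others follow.

Satisfiable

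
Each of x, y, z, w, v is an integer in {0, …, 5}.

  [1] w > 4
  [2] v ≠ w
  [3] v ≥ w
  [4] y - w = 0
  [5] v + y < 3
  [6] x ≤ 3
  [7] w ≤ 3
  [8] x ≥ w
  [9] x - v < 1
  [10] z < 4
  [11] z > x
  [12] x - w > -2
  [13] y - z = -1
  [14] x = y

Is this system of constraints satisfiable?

From constraint 1: w ≥ 5. From constraints 6 and 8: w ≤ x and x ≤ 3, so w ≤ 3. But 3 < 5, so no value of w works.

Unsatisfiable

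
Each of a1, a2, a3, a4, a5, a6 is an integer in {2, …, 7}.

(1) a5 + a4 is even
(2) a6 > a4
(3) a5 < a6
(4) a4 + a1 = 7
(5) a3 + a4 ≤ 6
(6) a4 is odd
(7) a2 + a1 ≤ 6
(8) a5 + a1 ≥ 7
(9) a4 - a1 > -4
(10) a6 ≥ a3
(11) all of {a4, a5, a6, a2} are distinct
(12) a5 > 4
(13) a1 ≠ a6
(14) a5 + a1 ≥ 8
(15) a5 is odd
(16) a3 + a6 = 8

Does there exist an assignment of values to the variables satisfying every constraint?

Take a1 = 4, a2 = 2, a3 = 2, a4 = 3, a5 = 5, a6 = 6. Then constraint 4: a4 + a1 = 7; constraint 5: a3 + a4 = 5; constraint 7: a2 + a1 = 6, and every other listed constraint is also met.

Satisfiable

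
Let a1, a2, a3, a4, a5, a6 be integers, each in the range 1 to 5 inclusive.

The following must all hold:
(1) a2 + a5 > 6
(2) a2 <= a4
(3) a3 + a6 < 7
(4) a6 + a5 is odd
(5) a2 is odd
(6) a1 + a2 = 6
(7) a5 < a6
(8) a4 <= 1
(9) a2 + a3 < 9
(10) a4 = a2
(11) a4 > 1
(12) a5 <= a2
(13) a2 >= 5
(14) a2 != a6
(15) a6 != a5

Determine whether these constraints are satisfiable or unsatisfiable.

From constraint 13: a2 ≥ 5. From constraints 2 and 8: a2 ≤ a4 and a4 ≤ 1, so a2 ≤ 1. But 1 < 5, so no value of a2 works.

Unsatisfiable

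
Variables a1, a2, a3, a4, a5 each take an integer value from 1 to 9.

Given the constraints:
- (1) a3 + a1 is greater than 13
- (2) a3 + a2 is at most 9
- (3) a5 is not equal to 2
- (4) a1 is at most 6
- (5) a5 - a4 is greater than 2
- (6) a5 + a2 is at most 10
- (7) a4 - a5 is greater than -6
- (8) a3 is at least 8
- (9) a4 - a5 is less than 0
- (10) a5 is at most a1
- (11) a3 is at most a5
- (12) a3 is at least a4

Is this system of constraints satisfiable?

From constraints 8 and 11: a5 ≥ a3 and a3 ≥ 8, so a5 ≥ 8. From constraints 4 and 10: a5 ≤ a1 and a1 ≤ 6, so a5 ≤ 6. But 6 < 8, so no value of a5 works.

Unsatisfiable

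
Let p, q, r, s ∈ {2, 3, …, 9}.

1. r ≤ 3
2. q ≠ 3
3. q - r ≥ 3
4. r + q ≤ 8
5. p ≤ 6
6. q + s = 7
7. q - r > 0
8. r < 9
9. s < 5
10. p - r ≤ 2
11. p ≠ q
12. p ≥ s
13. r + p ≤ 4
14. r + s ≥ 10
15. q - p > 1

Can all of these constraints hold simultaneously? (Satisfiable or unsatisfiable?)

Unsatisfiable

From constraint 1: r ≤ 3. From constraints 5 and 12: s ≤ p ≤ 6. Hence r + s ≤ 9. But constraint 14 requires r + s ≥ 10, and 10 > 9. Contradiction.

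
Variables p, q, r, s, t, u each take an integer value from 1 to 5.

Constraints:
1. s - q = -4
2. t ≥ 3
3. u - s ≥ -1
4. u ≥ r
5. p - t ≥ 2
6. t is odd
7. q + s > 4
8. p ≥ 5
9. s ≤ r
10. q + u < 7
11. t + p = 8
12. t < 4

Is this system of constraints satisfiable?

Satisfiable

Try p = 5, q = 5, r = 1, s = 1, t = 3, u = 1.
Check constraint 1: s - q = -4; constraint 3: u - s = 0; constraint 5: p - t = 2. The remaining constraints are straightforward to verify.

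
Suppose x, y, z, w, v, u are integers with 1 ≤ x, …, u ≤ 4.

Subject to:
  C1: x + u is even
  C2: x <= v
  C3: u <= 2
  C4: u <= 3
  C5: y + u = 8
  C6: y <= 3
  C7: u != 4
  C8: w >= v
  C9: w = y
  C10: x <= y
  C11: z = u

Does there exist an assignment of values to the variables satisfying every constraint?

From constraint 6: y ≤ 3. From constraint 4: u ≤ 3. Hence y + u ≤ 6. But constraint 5 requires y + u = 8, and 8 > 6. Contradiction.

Unsatisfiable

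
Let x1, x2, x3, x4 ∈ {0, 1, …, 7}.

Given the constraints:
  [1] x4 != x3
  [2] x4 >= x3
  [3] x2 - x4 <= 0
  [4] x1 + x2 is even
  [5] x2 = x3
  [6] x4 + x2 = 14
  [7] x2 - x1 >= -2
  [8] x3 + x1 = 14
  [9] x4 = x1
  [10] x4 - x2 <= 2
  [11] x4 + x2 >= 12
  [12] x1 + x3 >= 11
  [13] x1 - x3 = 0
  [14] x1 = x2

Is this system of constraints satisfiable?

From constraints 5, 9, and 14, x4 = x1 = x2 = x3, so x4 = x3. But constraint 1 says x4 ≠ x3. Contradiction.

Unsatisfiable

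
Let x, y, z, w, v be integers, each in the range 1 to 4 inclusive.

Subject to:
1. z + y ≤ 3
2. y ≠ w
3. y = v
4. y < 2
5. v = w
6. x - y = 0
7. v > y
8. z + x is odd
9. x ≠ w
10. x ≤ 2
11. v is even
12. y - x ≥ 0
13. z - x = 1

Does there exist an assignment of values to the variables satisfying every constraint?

From constraints 3 and 5, y = v = w, so y = w. But constraint 2 says y ≠ w. Contradiction.

Unsatisfiable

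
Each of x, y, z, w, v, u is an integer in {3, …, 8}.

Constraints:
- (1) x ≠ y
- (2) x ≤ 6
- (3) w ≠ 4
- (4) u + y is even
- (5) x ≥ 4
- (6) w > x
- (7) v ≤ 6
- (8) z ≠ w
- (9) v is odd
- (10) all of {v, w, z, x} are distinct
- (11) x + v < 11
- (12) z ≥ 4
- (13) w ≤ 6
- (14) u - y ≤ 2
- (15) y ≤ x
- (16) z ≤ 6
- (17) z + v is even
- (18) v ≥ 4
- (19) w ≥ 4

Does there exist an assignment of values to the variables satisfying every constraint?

Unsatisfiable

Constraints 2, 5, 7, 12, 13, 16, 18, and 19 confine each of v, w, z, x to the 3 values {4, …, 6}.
Constraint 10 requires all 4 of them to be distinct, but only 3 values are available — impossible by the pigeonhole principle.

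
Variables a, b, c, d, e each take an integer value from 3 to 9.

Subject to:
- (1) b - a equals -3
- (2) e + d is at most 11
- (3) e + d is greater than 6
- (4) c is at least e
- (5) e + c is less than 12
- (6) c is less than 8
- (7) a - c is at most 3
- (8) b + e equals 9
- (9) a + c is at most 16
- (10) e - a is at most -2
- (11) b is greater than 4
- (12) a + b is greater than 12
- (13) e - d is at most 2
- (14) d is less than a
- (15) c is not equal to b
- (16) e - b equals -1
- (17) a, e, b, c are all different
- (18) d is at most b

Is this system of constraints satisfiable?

Setting (a, b, c, d, e) = (8, 5, 6, 5, 4) satisfies everything: constraint 1: b - a = -3; constraint 2: e + d = 9, and the others follow.

Satisfiable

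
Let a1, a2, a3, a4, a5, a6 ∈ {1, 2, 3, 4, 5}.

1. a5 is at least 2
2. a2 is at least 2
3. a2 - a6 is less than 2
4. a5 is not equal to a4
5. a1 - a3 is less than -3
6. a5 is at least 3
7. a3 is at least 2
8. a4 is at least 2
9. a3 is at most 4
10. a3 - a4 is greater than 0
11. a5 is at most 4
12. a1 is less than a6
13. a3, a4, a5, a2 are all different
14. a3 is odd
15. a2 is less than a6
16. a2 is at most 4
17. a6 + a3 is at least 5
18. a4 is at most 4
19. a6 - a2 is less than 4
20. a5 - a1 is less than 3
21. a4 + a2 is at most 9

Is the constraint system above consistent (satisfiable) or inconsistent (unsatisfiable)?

Unsatisfiable

Constraints 1, 2, 7, 8, 9, 11, 16, and 18 confine each of a3, a4, a5, a2 to the 3 values {2, …, 4}.
Constraint 13 requires all 4 of them to be distinct, but only 3 values are available — impossible by the pigeonhole principle.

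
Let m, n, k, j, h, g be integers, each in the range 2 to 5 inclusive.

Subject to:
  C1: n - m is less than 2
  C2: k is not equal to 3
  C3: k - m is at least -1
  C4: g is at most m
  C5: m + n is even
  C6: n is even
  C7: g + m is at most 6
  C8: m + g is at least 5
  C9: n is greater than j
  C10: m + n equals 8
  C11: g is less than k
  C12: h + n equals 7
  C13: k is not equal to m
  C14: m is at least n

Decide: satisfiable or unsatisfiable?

Satisfiable

Try m = 4, n = 4, k = 5, j = 2, h = 3, g = 2.
Check constraint 1: n - m = 0; constraint 3: k - m = 1; constraint 7: g + m = 6. The remaining constraints are straightforward to verify.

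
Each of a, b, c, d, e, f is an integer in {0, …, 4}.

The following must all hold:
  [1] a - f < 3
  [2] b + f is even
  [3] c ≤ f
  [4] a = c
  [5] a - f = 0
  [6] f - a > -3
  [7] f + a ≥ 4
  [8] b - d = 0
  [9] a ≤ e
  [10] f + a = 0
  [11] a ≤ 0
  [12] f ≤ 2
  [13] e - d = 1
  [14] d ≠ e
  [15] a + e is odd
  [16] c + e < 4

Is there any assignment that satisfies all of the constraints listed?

Unsatisfiable

From constraint 12: f ≤ 2. From constraint 11: a ≤ 0. Hence f + a ≤ 2. But constraint 7 requires f + a ≥ 4, and 4 > 2. Contradiction.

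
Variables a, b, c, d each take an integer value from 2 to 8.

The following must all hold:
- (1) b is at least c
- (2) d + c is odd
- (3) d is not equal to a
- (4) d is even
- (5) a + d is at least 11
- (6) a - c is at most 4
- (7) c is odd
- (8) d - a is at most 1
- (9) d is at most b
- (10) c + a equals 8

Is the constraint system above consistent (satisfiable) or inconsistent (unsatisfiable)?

Satisfiable

Setting (a, b, c, d) = (5, 6, 3, 6) satisfies everything: constraint 5: a + d = 11; constraint 6: a - c = 2, and the others follow.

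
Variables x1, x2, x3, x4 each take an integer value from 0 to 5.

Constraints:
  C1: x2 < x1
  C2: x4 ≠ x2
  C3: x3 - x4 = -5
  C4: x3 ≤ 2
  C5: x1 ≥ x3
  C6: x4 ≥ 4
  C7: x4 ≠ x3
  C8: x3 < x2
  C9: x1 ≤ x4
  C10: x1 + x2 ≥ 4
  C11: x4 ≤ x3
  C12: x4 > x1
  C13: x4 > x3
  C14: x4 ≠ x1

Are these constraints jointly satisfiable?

Constraints 1, 8, 11, and 12 give x2 < x1, x1 < x4, x4 ≤ x3, x3 < x2. Chaining: x2 < x1 < x4 ≤ x3 < x2, which forces x2 < x2 — impossible.

Unsatisfiable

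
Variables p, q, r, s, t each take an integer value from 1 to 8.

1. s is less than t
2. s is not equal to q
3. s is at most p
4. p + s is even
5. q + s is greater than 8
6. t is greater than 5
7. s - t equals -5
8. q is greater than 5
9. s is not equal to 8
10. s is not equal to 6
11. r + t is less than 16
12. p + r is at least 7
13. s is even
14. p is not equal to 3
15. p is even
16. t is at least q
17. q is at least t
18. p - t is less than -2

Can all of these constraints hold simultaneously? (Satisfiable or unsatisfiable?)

Try p = 2, q = 7, r = 6, s = 2, t = 7.
Check constraint 5: q + s = 9; constraint 7: s - t = -5; constraint 11: r + t = 13. The remaining constraints are straightforward to verify.

Satisfiable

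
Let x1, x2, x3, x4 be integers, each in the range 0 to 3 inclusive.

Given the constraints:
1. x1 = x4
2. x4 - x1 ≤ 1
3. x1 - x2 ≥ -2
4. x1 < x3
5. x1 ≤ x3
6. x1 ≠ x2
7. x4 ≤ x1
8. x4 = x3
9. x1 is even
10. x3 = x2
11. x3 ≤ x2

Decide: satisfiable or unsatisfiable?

Unsatisfiable

From constraints 1, 8, and 10, x1 = x4 = x3 = x2, so x1 = x2. But constraint 6 says x1 ≠ x2. Contradiction.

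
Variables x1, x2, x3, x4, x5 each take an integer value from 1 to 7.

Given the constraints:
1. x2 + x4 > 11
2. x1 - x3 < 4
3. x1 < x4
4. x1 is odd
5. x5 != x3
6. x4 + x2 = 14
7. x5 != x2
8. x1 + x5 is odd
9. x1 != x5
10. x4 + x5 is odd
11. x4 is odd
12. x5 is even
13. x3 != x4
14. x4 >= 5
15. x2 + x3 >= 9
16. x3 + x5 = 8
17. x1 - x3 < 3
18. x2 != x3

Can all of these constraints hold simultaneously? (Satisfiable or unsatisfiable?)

Satisfiable

Take x1 = 3, x2 = 7, x3 = 2, x4 = 7, x5 = 6. Then constraint 1: x2 + x4 = 14; constraint 2: x1 - x3 = 1; constraint 6: x4 + x2 = 14, and every other listed constraint is also met.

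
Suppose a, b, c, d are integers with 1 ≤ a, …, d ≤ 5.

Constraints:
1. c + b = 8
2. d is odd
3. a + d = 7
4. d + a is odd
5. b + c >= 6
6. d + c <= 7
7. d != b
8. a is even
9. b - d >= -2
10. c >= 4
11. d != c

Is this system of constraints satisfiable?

Satisfiable

The assignment a = 4, b = 4, c = 4, d = 3 works:
  constraint 1 holds since c + b = 8.
  constraint 3 holds since a + d = 7.
The rest check out directly.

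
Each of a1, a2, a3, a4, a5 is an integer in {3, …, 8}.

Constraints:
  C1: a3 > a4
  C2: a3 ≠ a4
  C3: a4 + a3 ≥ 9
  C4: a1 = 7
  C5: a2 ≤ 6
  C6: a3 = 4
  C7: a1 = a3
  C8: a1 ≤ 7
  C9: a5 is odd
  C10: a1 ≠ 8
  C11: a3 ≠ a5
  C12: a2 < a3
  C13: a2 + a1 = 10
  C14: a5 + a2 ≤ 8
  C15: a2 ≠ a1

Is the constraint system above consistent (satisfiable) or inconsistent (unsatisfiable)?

Unsatisfiable

Constraint 4 fixes a1 = 7 and constraint 6 fixes a3 = 4, but constraint 7 requires a1 = a3. Since 7 ≠ 4, contradiction.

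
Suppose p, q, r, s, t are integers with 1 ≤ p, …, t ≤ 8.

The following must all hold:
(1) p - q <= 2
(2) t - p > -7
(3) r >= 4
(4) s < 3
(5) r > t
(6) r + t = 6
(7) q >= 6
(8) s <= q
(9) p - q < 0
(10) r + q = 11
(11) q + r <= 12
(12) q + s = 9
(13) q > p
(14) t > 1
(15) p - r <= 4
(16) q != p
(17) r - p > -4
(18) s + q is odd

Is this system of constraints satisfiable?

Satisfiable

One satisfying assignment is p = 6, q = 7, r = 4, s = 2, t = 2.
For the less obvious constraints — constraint 1: p - q = -1; constraint 2: t - p = -4 — and the others hold by inspection.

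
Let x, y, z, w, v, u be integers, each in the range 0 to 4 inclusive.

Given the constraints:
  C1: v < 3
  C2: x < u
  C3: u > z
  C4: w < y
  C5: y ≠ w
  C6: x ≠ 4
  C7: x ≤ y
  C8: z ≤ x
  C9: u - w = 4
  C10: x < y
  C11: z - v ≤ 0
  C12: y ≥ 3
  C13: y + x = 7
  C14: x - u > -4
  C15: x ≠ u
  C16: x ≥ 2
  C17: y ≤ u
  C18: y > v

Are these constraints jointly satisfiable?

Try x = 3, y = 4, z = 0, w = 0, v = 0, u = 4.
Check constraint 9: u - w = 4; constraint 11: z - v = 0. The remaining constraints are straightforward to verify.

Satisfiable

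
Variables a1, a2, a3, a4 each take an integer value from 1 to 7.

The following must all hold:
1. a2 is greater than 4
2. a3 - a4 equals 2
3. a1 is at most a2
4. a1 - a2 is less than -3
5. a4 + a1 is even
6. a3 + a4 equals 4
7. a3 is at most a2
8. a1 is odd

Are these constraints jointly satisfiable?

Satisfiable

Setting (a1, a2, a3, a4) = (1, 6, 3, 1) satisfies everything: constraint 2: a3 - a4 = 2; constraint 4: a1 - a2 = -5, and the others follow.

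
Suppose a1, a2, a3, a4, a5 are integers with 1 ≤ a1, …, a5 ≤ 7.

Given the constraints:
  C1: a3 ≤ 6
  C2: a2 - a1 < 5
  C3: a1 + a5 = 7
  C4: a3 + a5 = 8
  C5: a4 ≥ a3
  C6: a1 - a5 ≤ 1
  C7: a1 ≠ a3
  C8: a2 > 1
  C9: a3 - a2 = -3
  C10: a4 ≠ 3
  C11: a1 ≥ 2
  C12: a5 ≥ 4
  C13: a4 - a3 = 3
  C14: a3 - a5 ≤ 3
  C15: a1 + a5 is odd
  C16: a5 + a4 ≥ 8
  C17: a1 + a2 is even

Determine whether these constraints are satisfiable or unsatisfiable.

One satisfying assignment is a1 = 3, a2 = 7, a3 = 4, a4 = 7, a5 = 4.
For the less obvious constraints — constraint 2: a2 - a1 = 4; constraint 3: a1 + a5 = 7; constraint 4: a3 + a5 = 8 — and the others hold by inspection.

Satisfiable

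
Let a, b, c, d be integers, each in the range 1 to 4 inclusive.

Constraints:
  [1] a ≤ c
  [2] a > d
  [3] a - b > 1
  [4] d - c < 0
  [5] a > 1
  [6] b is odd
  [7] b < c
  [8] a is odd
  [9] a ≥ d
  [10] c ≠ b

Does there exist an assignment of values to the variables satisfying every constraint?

Setting (a, b, c, d) = (3, 1, 4, 1) satisfies everything: constraint 3: a - b = 2; constraint 4: d - c = -3; constraint 6: b = 1 is odd, and the others follow.

Satisfiable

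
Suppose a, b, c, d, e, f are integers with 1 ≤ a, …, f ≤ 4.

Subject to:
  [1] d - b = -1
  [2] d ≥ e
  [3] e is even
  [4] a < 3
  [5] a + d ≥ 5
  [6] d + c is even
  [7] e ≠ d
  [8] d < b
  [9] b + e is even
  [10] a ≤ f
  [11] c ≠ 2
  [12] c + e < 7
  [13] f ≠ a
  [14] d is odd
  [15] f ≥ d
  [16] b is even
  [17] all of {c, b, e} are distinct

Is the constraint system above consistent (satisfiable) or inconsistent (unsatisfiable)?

Take a = 2, b = 4, c = 3, d = 3, e = 2, f = 3. Then constraint 1: d - b = -1; constraint 5: a + d = 5, and every other listed constraint is also met.

Satisfiable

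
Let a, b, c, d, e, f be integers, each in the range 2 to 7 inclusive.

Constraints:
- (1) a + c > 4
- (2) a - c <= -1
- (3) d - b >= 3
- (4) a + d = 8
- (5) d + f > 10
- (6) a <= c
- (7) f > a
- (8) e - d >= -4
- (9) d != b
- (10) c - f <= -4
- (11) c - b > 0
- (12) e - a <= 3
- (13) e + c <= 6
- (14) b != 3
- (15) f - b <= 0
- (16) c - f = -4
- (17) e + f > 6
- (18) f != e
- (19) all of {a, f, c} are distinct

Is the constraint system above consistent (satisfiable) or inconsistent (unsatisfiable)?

Constraints 2, 3, 8, 10, 12, and 15 give f − c ≥ 4, c − a ≥ 1, a − e ≥ -3, e − d ≥ -4, d − b ≥ 3, b − f ≥ 0.
Adding all 6 inequalities: the left sides telescope to 0, and the right sides sum to 4 + 1 + (-3) + (-4) + 3 + 0 = 1. So 0 ≥ 1, which is false.

Unsatisfiable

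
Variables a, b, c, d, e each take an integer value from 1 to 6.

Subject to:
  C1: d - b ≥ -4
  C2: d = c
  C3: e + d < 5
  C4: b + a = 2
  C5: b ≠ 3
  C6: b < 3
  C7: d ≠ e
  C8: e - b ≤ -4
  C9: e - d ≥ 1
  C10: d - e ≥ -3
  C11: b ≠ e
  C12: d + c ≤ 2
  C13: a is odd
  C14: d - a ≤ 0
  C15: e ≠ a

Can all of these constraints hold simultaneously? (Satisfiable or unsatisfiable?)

Unsatisfiable

Constraints 1, 8, and 9 give d − b ≥ -4, b − e ≥ 4, e − d ≥ 1.
Adding all 3 inequalities: the left sides telescope to 0, and the right sides sum to (-4) + 4 + 1 = 1. So 0 ≥ 1, which is false.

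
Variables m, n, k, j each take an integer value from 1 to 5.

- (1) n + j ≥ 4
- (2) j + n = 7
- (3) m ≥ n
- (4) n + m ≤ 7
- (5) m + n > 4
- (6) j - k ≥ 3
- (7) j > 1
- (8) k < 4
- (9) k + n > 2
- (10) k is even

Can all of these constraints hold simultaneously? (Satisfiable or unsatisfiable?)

Try m = 3, n = 2, k = 2, j = 5.
Check constraint 1: n + j = 7; constraint 2: j + n = 7. The remaining constraints are straightforward to verify.

Satisfiable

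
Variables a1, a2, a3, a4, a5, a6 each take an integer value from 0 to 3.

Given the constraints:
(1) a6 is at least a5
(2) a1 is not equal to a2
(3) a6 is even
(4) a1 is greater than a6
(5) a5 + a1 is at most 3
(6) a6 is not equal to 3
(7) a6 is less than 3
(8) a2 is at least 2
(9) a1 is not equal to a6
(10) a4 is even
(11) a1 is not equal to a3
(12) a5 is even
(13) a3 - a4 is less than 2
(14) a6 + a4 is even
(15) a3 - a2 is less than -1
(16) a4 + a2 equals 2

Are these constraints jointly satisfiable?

Try a1 = 3, a2 = 2, a3 = 0, a4 = 0, a5 = 0, a6 = 2.
Check constraint 5: a5 + a1 = 3; constraint 13: a3 - a4 = 0; constraint 15: a3 - a2 = -2. The remaining constraints are straightforward to verify.

Satisfiable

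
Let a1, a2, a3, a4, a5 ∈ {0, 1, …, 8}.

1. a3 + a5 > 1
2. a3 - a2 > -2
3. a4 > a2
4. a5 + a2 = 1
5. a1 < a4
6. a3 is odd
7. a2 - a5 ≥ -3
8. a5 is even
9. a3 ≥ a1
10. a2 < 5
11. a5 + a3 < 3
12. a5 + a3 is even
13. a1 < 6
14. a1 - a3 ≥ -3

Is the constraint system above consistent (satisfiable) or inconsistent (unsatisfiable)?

Unsatisfiable

Constraint 8 makes a5 even and constraint 6 makes a3 odd, so a5 + a3 must be odd. Constraint 12 says a5 + a3 is even — contradiction.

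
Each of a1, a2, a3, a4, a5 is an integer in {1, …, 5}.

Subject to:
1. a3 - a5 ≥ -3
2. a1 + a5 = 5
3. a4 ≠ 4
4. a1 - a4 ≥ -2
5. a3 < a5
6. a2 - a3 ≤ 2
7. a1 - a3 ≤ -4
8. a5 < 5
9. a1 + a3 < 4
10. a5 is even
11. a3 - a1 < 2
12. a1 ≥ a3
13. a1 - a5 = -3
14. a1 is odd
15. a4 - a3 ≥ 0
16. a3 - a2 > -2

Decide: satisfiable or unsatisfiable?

Constraints 4, 7, and 15 give a1 − a4 ≥ -2, a4 − a3 ≥ 0, a3 − a1 ≥ 4.
Adding all 3 inequalities: the left sides telescope to 0, and the right sides sum to (-2) + 0 + 4 = 2. So 0 ≥ 2, which is false.

Unsatisfiable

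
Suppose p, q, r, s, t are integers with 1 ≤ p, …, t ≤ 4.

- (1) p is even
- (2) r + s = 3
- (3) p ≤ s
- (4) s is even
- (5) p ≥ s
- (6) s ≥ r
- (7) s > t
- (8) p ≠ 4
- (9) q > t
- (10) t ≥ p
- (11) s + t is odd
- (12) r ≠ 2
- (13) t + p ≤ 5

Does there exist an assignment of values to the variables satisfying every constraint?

Constraints 5, 7, and 10 give t < s, s ≤ p, p ≤ t. Chaining: t < s ≤ p ≤ t, which forces t < t — impossible.

Unsatisfiable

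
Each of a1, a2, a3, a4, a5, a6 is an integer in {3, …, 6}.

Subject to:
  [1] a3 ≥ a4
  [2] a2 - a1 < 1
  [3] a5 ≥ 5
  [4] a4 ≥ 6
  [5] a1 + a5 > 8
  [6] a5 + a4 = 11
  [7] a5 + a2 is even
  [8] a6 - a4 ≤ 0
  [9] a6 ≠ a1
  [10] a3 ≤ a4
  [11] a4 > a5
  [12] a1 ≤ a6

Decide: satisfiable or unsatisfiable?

One satisfying assignment is a1 = 5, a2 = 5, a3 = 6, a4 = 6, a5 = 5, a6 = 6.
For the less obvious constraints — constraint 2: a2 - a1 = 0; constraint 5: a1 + a5 = 10; constraint 6: a5 + a4 = 11 — and the others hold by inspection.

Satisfiable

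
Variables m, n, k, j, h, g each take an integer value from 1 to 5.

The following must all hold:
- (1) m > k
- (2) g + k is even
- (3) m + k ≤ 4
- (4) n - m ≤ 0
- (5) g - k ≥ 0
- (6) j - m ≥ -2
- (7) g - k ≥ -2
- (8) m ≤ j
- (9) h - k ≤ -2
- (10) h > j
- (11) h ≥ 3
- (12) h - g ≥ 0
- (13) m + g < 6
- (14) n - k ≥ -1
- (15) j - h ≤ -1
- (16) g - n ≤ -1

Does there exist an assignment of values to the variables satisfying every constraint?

Unsatisfiable

Constraints 4, 5, 6, 9, 15, and 16 give k − h ≥ 2, h − j ≥ 1, j − m ≥ -2, m − n ≥ 0, n − g ≥ 1, g − k ≥ 0.
Adding all 6 inequalities: the left sides telescope to 0, and the right sides sum to 2 + 1 + (-2) + 0 + 1 + 0 = 2. So 0 ≥ 2, which is false.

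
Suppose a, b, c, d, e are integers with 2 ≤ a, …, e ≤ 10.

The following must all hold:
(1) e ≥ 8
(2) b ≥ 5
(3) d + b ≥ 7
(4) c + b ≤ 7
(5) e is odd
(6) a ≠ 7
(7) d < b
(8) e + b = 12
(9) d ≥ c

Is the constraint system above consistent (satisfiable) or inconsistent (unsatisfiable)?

Unsatisfiable

From constraint 1: e ≥ 8. From constraint 2: b ≥ 5. Hence e + b ≥ 13. But constraint 8 requires e + b = 12, and 12 < 13. Contradiction.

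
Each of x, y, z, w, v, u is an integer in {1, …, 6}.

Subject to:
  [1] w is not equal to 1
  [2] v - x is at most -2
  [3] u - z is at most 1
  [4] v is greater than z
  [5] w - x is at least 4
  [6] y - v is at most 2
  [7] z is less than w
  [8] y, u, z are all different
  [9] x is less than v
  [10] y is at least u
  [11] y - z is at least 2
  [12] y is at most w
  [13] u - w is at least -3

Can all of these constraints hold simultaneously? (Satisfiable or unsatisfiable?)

Constraints 2, 3, 5, 6, 11, and 13 give x − v ≥ 2, v − y ≥ -2, y − z ≥ 2, z − u ≥ -1, u − w ≥ -3, w − x ≥ 4.
Adding all 6 inequalities: the left sides telescope to 0, and the right sides sum to 2 + (-2) + 2 + (-1) + (-3) + 4 = 2. So 0 ≥ 2, which is false.

Unsatisfiable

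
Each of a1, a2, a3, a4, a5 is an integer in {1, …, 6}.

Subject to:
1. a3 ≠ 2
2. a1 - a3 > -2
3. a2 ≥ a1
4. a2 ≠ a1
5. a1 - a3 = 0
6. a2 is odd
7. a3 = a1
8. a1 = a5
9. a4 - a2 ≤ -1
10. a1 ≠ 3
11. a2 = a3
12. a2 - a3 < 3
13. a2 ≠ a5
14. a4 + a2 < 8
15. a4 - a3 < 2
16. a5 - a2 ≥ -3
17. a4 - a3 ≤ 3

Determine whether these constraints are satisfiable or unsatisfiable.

From constraints 7, 8, and 11, a2 = a3 = a1 = a5, so a2 = a5. But constraint 13 says a2 ≠ a5. Contradiction.

Unsatisfiable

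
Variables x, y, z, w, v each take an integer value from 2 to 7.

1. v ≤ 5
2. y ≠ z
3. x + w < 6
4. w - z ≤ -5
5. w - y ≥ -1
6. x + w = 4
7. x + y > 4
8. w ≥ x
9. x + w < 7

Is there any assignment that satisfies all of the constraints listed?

Satisfiable

Setting (x, y, z, w, v) = (2, 3, 7, 2, 2) satisfies everything: constraint 3: x + w = 4; constraint 4: w - z = -5; constraint 5: w - y = -1, and the others follow.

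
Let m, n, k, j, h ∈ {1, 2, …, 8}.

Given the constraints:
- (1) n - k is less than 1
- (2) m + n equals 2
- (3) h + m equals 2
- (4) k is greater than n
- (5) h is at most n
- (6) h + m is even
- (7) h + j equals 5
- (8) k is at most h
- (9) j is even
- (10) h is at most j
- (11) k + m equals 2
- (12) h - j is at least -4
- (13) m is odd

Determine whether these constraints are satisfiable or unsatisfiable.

Constraints 4, 5, and 8 give k ≤ h, h ≤ n, n < k. Chaining: k ≤ h ≤ n < k, which forces k < k — impossible.

Unsatisfiable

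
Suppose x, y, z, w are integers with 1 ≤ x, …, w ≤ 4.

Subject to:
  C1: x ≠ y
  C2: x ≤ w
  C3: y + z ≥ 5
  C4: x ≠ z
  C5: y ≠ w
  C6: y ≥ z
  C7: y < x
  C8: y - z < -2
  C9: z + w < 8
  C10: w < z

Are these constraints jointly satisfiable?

Constraints 2, 6, 7, and 10 give w < z, z ≤ y, y < x, x ≤ w. Chaining: w < z ≤ y < x ≤ w, which forces w < w — impossible.

Unsatisfiable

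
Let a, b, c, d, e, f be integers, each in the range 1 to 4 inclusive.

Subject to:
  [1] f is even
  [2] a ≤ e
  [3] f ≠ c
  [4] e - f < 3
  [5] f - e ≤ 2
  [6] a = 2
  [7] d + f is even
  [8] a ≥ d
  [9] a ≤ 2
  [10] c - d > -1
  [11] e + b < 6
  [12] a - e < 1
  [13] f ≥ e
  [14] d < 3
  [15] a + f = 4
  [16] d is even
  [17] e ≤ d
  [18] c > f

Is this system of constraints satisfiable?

Satisfiable

Setting (a, b, c, d, e, f) = (2, 1, 3, 2, 2, 2) satisfies everything: constraint 4: e - f = 0; constraint 5: f - e = 0, and the others follow.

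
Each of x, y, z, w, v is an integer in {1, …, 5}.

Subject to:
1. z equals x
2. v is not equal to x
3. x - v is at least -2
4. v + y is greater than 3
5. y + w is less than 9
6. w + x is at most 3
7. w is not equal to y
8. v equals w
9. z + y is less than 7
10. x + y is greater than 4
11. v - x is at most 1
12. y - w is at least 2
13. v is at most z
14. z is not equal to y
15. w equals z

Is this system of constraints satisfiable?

From constraints 1, 8, and 15, v = w = z = x, so v = x. But constraint 2 says v ≠ x. Contradiction.

Unsatisfiable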